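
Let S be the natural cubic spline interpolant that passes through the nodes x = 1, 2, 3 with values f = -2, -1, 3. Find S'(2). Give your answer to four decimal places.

Write M_i for S''(x_i). With h_i = 1, 1 and divided differences Δ_i = 1, 4, the continuity of S' gives the tridiagonal system
  1·M_0 + 4·M_1 + 1·M_2 = 6(Δ_1 - Δ_0) = 18
Natural end conditions: M_0 = M_2 = 0.
Solving: M_0 = 0, M_1 = 9/2, M_2 = 0.
On [2, 3], S'(x) = b_1 + 2c_1·(x - 2) + 3d_1·(x - 2)² with b_1 = Δ_1 - h_1(2M_1 + M_2)/6 = 5/2, c_1 = M_1/2 = 9/4, d_1 = (M_2 - M_1)/(6h_1) = -3/4. So S'(2) = 5/2.

2.5000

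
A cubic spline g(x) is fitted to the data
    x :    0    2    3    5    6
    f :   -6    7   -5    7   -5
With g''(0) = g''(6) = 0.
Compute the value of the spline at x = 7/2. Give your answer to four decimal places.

Let m_i = g''(x_i). Step sizes h_i = 2, 1, 2, 1; slopes of the chords Δ_i = (y_(i+1) - y_i)/h_i = 13/2, -12, 6, -12.
  2·m_0 + 6·m_1 + 1·m_2 = 6(Δ_1 - Δ_0) = -111
  1·m_1 + 6·m_2 + 2·m_3 = 6(Δ_2 - Δ_1) = 108
  2·m_2 + 6·m_3 + 1·m_4 = 6(Δ_3 - Δ_2) = -108
Natural end conditions: m_0 = m_4 = 0.
Solving the tridiagonal system: m_0 = 0, m_1 = -736/31, m_2 = 975/31, m_3 = -883/31, m_4 = 0.
On [3, 5], g(x) = -5 - 509/93·(x - 3) + 975/62·(x - 3)² - 929/186·(x - 3)³.
With (x - 3) = 1/2: g(7/2) = -2197/496.

-4.4294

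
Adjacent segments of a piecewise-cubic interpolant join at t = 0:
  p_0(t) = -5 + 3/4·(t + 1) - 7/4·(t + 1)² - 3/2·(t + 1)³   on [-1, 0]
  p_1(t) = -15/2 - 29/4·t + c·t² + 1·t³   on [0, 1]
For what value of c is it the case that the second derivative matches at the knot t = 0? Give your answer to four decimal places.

p_0''(t) = -7/2 - 9·(t + 1), so p_0''(0) = -25/2. On the right, p_1''(0) = 2c, so c = -25/4.

-6.2500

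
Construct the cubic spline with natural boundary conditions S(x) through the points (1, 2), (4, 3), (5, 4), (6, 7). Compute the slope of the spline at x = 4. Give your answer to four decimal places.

0.4624

With M_i denoting the second derivative at x_i, h_i = 3, 1, 1, and Δ_i = (y_(i+1) − y_i)/h_i = 1/3, 1, 3:
  3·M_0 + 8·M_1 + 1·M_2 = 6(Δ_1 - Δ_0) = 4
  1·M_1 + 4·M_2 + 1·M_3 = 6(Δ_2 - Δ_1) = 12
Natural end conditions: M_0 = M_3 = 0.
Forward elimination and back-substitution give M_0 = 0, M_1 = 4/31, M_2 = 92/31, M_3 = 0.
On [4, 5], S'(x) = b_1 + 2c_1·(x - 4) + 3d_1·(x - 4)² with b_1 = Δ_1 - h_1(2M_1 + M_2)/6 = 43/93, c_1 = M_1/2 = 2/31, d_1 = (M_2 - M_1)/(6h_1) = 44/93. So S'(4) = 43/93.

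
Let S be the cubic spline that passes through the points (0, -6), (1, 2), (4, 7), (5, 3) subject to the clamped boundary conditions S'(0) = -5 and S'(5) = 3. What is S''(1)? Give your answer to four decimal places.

With M_i denoting the second derivative at x_i, h_i = 1, 3, 1, and Δ_i = (y_(i+1) − y_i)/h_i = 8, 5/3, -4:
  1·M_0 + 8·M_1 + 3·M_2 = 6(Δ_1 - Δ_0) = -38
  3·M_1 + 8·M_2 + 1·M_3 = 6(Δ_2 - Δ_1) = -34
Clamped end conditions give two more equations: 2h_0·M_0 + h_0·M_1 = 6(Δ_0 - S'(0)) = 78 and h_2·M_2 + 2h_2·M_3 = 6(S'(5) - Δ_2) = 42.
Solving: M_0 = 2732/63, M_1 = -550/63, M_2 = -242/63, M_3 = 1444/63.

-8.7302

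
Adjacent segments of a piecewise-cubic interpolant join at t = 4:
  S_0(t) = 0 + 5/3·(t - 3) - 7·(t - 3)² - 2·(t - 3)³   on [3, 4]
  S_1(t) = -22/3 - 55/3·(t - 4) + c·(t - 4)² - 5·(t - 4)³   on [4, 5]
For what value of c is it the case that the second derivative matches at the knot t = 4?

-13

S_0''(t) = -14 - 12·(t - 3), so S_0''(4) = -26. On the right, S_1''(4) = 2c, so c = -13.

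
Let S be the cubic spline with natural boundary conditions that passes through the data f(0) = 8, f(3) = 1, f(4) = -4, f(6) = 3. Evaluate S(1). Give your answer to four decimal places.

7.0567

Let m_i = S''(x_i). Step sizes h_i = 3, 1, 2; slopes of the chords Δ_i = (y_(i+1) - y_i)/h_i = -7/3, -5, 7/2.
  3·m_0 + 8·m_1 + 1·m_2 = 6(Δ_1 - Δ_0) = -16
  1·m_1 + 6·m_2 + 2·m_3 = 6(Δ_2 - Δ_1) = 51
Natural end conditions: m_0 = m_3 = 0.
Solving the tridiagonal system: m_0 = 0, m_1 = -147/47, m_2 = 424/47, m_3 = 0.
On [0, 3], S(x) = 8 - 217/282·x + 0·x² - 49/282·x³.
With x = 1: S(1) = 995/141.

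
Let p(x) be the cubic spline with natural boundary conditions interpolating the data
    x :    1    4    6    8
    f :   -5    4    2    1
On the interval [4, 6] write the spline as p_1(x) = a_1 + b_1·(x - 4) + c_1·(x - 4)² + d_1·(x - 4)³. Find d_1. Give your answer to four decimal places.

0.3026

Write M_i for p''(x_i). With h_i = 3, 2, 2 and divided differences Δ_i = 3, -1, -1/2, the continuity of p' gives the tridiagonal system
  3·M_0 + 10·M_1 + 2·M_2 = 6(Δ_1 - Δ_0) = -24
  2·M_1 + 8·M_2 + 2·M_3 = 6(Δ_2 - Δ_1) = 3
Natural end conditions: M_0 = M_3 = 0.
Forward elimination and back-substitution give M_0 = 0, M_1 = -99/38, M_2 = 39/38, M_3 = 0.
On [4, 6], with p_1(x) = a_1 + b_1·(x - 4) + c_1·(x - 4)² + d_1·(x - 4)³: c_1 = M_1/2 = -99/76, d_1 = (M_2 - M_1)/(6h_1) = 23/76, b_1 = Δ_1 - h_1(2M_1 + M_2)/6 = 15/38.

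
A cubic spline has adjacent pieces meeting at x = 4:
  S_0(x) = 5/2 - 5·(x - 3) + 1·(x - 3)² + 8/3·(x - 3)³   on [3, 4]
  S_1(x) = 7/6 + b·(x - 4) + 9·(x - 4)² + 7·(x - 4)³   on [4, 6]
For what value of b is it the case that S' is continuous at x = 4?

S_0'(x) = -5 + 2·(x - 3) + 8·(x - 3)², so S_0'(4) = 5. On the right, S_1'(4) = b, so b = 5.

5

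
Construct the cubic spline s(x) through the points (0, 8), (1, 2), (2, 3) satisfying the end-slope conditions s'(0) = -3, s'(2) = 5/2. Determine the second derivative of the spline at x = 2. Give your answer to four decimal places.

Write m_i for s''(x_i). With h_i = 1, 1 and divided differences Δ_i = -6, 1, the continuity of s' gives the tridiagonal system
  1·m_0 + 4·m_1 + 1·m_2 = 6(Δ_1 - Δ_0) = 42
Clamped end conditions give two more equations: 2h_0·m_0 + h_0·m_1 = 6(Δ_0 - s'(0)) = -18 and h_1·m_1 + 2h_1·m_2 = 6(s'(2) - Δ_1) = 9.
Solving the tridiagonal system: m_0 = -67/4, m_1 = 31/2, m_2 = -13/4.

-3.2500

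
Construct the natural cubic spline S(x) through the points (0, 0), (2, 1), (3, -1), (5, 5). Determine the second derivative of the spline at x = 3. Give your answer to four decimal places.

Put M_i = S'' at the i-th knot. Here h = (2, 1, 2) and Δ = (1/2, -2, 3), so the interior equations h_(i-1)·M_(i-1) + 2(h_(i-1)+h_i)·M_i + h_i·M_(i+1) = 6(Δ_i − Δ_(i-1)) read
  2·M_0 + 6·M_1 + 1·M_2 = 6(Δ_1 - Δ_0) = -15
  1·M_1 + 6·M_2 + 2·M_3 = 6(Δ_2 - Δ_1) = 30
Natural end conditions: M_0 = M_3 = 0.
Solving: M_0 = 0, M_1 = -24/7, M_2 = 39/7, M_3 = 0.

5.5714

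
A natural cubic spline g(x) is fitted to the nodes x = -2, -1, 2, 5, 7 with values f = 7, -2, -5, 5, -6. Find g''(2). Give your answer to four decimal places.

2.3960

Let M_i = g''(x_i). Step sizes h_i = 1, 3, 3, 2; slopes of the chords Δ_i = (y_(i+1) - y_i)/h_i = -9, -1, 10/3, -11/2.
  1·M_0 + 8·M_1 + 3·M_2 = 6(Δ_1 - Δ_0) = 48
  3·M_1 + 12·M_2 + 3·M_3 = 6(Δ_2 - Δ_1) = 26
  3·M_2 + 10·M_3 + 2·M_4 = 6(Δ_3 - Δ_2) = -53
Natural end conditions: M_0 = M_4 = 0.
Forward elimination and back-substitution give M_0 = 0, M_1 = 1357/266, M_2 = 956/399, M_3 = -1601/266, M_4 = 0.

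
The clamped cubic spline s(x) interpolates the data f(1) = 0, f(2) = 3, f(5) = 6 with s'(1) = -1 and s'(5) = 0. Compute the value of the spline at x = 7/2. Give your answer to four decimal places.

6.0469

With m_i denoting the second derivative at x_i, h_i = 1, 3, and Δ_i = (y_(i+1) − y_i)/h_i = 3, 1:
  1·m_0 + 8·m_1 + 3·m_2 = 6(Δ_1 - Δ_0) = -12
Clamped end conditions give two more equations: 2h_0·m_0 + h_0·m_1 = 6(Δ_0 - s'(1)) = 24 and h_1·m_1 + 2h_1·m_2 = 6(s'(5) - Δ_1) = -6.
Solving the tridiagonal system: m_0 = 55/4, m_1 = -7/2, m_2 = 3/4.
On [2, 5], s(x) = 3 + 33/8·(x - 2) - 7/4·(x - 2)² + 17/72·(x - 2)³.
With (x - 2) = 3/2: s(7/2) = 387/64.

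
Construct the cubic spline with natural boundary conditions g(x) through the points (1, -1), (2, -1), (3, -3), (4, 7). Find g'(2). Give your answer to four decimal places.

-2.6667

Let σ_i = g''(x_i). Step sizes h_i = 1, 1, 1; slopes of the chords Δ_i = (y_(i+1) - y_i)/h_i = 0, -2, 10.
  1·σ_0 + 4·σ_1 + 1·σ_2 = 6(Δ_1 - Δ_0) = -12
  1·σ_1 + 4·σ_2 + 1·σ_3 = 6(Δ_2 - Δ_1) = 72
Natural end conditions: σ_0 = σ_3 = 0.
Solving: σ_0 = 0, σ_1 = -8, σ_2 = 20, σ_3 = 0.
On [2, 3], g'(x) = b_1 + 2c_1·(x - 2) + 3d_1·(x - 2)² with b_1 = Δ_1 - h_1(2σ_1 + σ_2)/6 = -8/3, c_1 = σ_1/2 = -4, d_1 = (σ_2 - σ_1)/(6h_1) = 14/3. So g'(2) = -8/3.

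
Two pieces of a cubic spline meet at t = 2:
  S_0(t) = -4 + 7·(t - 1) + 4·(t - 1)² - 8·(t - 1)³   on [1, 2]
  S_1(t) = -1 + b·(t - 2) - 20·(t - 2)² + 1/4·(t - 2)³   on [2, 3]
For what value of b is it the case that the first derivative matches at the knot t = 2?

S_0'(t) = 7 + 8·(t - 1) - 24·(t - 1)², so S_0'(2) = -9. On the right, S_1'(2) = b, so b = -9.

-9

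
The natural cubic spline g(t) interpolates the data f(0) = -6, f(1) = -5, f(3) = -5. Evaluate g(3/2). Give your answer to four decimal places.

Write M_i for g''(x_i). With h_i = 1, 2 and divided differences Δ_i = 1, 0, the continuity of g' gives the tridiagonal system
  1·M_0 + 6·M_1 + 2·M_2 = 6(Δ_1 - Δ_0) = -6
Natural end conditions: M_0 = M_2 = 0.
Hence M_0 = 0, M_1 = -1, M_2 = 0.
On [1, 3], g(t) = -5 + 2/3·(t - 1) - 1/2·(t - 1)² + 1/12·(t - 1)³.
With (t - 1) = 1/2: g(3/2) = -153/32.

-4.7813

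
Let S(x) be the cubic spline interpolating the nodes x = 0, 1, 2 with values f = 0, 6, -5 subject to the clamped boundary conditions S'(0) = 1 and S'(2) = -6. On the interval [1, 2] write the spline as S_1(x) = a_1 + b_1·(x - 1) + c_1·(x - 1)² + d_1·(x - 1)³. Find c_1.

Put M_i = S'' at the i-th knot. Here h = (1, 1) and Δ = (6, -11), so the interior equations h_(i-1)·M_(i-1) + 2(h_(i-1)+h_i)·M_i + h_i·M_(i+1) = 6(Δ_i − Δ_(i-1)) read
  1·M_0 + 4·M_1 + 1·M_2 = 6(Δ_1 - Δ_0) = -102
Clamped end conditions give two more equations: 2h_0·M_0 + h_0·M_1 = 6(Δ_0 - S'(0)) = 30 and h_1·M_1 + 2h_1·M_2 = 6(S'(2) - Δ_1) = 30.
Hence M_0 = 37, M_1 = -44, M_2 = 37.
On [1, 2], with S_1(x) = a_1 + b_1·(x - 1) + c_1·(x - 1)² + d_1·(x - 1)³: c_1 = M_1/2 = -22, d_1 = (M_2 - M_1)/(6h_1) = 27/2, b_1 = Δ_1 - h_1(2M_1 + M_2)/6 = -5/2.

-22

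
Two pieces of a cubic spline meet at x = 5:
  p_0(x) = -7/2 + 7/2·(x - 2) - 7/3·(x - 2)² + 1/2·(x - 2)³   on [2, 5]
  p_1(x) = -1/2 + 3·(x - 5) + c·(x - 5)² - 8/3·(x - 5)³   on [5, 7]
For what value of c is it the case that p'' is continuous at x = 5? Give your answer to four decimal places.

2.1667

p_0''(x) = -14/3 + 3·(x - 2), so p_0''(5) = 13/3. On the right, p_1''(5) = 2c, so c = 13/6.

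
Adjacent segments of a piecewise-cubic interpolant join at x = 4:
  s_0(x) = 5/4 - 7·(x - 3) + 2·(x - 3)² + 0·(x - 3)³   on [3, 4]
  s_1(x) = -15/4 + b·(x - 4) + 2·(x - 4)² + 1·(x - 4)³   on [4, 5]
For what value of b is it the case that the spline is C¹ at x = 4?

s_0'(x) = -7 + 4·(x - 3) + 0·(x - 3)², so s_0'(4) = -3. On the right, s_1'(4) = b, so b = -3.

-3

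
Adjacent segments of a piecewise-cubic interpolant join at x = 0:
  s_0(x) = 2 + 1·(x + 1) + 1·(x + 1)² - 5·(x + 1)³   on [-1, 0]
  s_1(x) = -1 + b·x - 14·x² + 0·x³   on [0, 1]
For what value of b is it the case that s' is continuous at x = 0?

-12

s_0'(x) = 1 + 2·(x + 1) - 15·(x + 1)², so s_0'(0) = -12. On the right, s_1'(0) = b, so b = -12.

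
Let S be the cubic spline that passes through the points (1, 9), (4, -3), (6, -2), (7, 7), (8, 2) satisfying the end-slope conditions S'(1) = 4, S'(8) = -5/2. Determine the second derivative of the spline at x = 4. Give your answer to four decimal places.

With M_i denoting the second derivative at x_i, h_i = 3, 2, 1, 1, and Δ_i = (y_(i+1) − y_i)/h_i = -4, 1/2, 9, -5:
  3·M_0 + 10·M_1 + 2·M_2 = 6(Δ_1 - Δ_0) = 27
  2·M_1 + 6·M_2 + 1·M_3 = 6(Δ_2 - Δ_1) = 51
  1·M_2 + 4·M_3 + 1·M_4 = 6(Δ_3 - Δ_2) = -84
Clamped end conditions give two more equations: 2h_0·M_0 + h_0·M_1 = 6(Δ_0 - S'(1)) = -48 and h_3·M_3 + 2h_3·M_4 = 6(S'(8) - Δ_3) = 15.
Forward elimination and back-substitution give M_0 = -124/13, M_1 = 40/13, M_2 = 323/26, M_3 = -386/13, M_4 = 581/26.

3.0769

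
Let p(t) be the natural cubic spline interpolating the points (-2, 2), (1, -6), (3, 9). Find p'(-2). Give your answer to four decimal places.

-5.7167

Put m_i = p'' at the i-th knot. Here h = (3, 2) and Δ = (-8/3, 15/2), so the interior equations h_(i-1)·m_(i-1) + 2(h_(i-1)+h_i)·m_i + h_i·m_(i+1) = 6(Δ_i − Δ_(i-1)) read
  3·m_0 + 10·m_1 + 2·m_2 = 6(Δ_1 - Δ_0) = 61
Natural end conditions: m_0 = m_2 = 0.
Hence m_0 = 0, m_1 = 61/10, m_2 = 0.
On [-2, 1], p'(t) = b_0 + 2c_0·(t + 2) + 3d_0·(t + 2)² with b_0 = Δ_0 - h_0(2m_0 + m_1)/6 = -343/60, c_0 = m_0/2 = 0, d_0 = (m_1 - m_0)/(6h_0) = 61/180. So p'(-2) = -343/60.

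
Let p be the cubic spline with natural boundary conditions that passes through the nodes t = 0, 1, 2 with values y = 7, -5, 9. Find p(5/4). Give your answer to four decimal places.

Let M_i = p''(x_i). Step sizes h_i = 1, 1; slopes of the chords Δ_i = (y_(i+1) - y_i)/h_i = -12, 14.
  1·M_0 + 4·M_1 + 1·M_2 = 6(Δ_1 - Δ_0) = 156
Natural end conditions: M_0 = M_2 = 0.
Solving: M_0 = 0, M_1 = 39, M_2 = 0.
On [1, 2], p(t) = -5 + 1·(t - 1) + 39/2·(t - 1)² - 13/2·(t - 1)³.
With (t - 1) = 1/4: p(5/4) = -465/128.

-3.6328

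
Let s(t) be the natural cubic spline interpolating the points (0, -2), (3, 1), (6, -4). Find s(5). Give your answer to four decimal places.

-1.7407

Write m_i for s''(x_i). With h_i = 3, 3 and divided differences Δ_i = 1, -5/3, the continuity of s' gives the tridiagonal system
  3·m_0 + 12·m_1 + 3·m_2 = 6(Δ_1 - Δ_0) = -16
Natural end conditions: m_0 = m_2 = 0.
Hence m_0 = 0, m_1 = -4/3, m_2 = 0.
On [3, 6], s(t) = 1 - 1/3·(t - 3) - 2/3·(t - 3)² + 2/27·(t - 3)³.
With (t - 3) = 2: s(5) = -47/27.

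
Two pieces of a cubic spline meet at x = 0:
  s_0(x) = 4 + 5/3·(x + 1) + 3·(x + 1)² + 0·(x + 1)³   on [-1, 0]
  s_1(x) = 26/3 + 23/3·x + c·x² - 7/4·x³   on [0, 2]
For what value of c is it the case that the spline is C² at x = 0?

3

s_0''(x) = 6 + 0·(x + 1), so s_0''(0) = 6. On the right, s_1''(0) = 2c, so c = 3.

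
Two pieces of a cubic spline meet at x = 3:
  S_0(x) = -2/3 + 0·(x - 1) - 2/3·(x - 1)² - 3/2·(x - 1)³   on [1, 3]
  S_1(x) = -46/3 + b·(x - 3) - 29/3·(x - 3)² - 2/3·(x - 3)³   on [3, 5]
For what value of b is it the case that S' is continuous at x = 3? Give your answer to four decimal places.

-20.6667

S_0'(x) = 0 - 4/3·(x - 1) - 9/2·(x - 1)², so S_0'(3) = -62/3. On the right, S_1'(3) = b, so b = -62/3.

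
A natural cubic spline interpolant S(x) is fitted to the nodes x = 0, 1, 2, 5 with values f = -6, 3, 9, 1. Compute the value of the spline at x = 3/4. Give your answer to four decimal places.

0.9123

Put M_i = S'' at the i-th knot. Here h = (1, 1, 3) and Δ = (9, 6, -8/3), so the interior equations h_(i-1)·M_(i-1) + 2(h_(i-1)+h_i)·M_i + h_i·M_(i+1) = 6(Δ_i − Δ_(i-1)) read
  1·M_0 + 4·M_1 + 1·M_2 = 6(Δ_1 - Δ_0) = -18
  1·M_1 + 8·M_2 + 3·M_3 = 6(Δ_2 - Δ_1) = -52
Natural end conditions: M_0 = M_3 = 0.
Forward elimination and back-substitution give M_0 = 0, M_1 = -92/31, M_2 = -190/31, M_3 = 0.
On [0, 1], S(x) = -6 + 883/93·x + 0·x² - 46/93·x³.
With x = 3/4: S(3/4) = 905/992.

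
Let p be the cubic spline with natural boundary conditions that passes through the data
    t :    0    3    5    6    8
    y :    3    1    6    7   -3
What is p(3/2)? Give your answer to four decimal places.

Write σ_i for p''(x_i). With h_i = 3, 2, 1, 2 and divided differences Δ_i = -2/3, 5/2, 1, -5, the continuity of p' gives the tridiagonal system
  3·σ_0 + 10·σ_1 + 2·σ_2 = 6(Δ_1 - Δ_0) = 19
  2·σ_1 + 6·σ_2 + 1·σ_3 = 6(Δ_2 - Δ_1) = -9
  1·σ_2 + 6·σ_3 + 2·σ_4 = 6(Δ_3 - Δ_2) = -36
Natural end conditions: σ_0 = σ_4 = 0.
Forward elimination and back-substitution give σ_0 = 0, σ_1 = 701/326, σ_2 = -204/163, σ_3 = -944/163, σ_4 = 0.
On [0, 3], p(t) = 3 - 3407/1956·t + 0·t² + 701/5868·t³.
With t = 3/2: p(3/2) = 4123/5216.

0.7905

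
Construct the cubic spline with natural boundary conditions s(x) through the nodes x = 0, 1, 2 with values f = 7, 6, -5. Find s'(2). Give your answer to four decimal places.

-13.5000

With m_i denoting the second derivative at x_i, h_i = 1, 1, and Δ_i = (y_(i+1) − y_i)/h_i = -1, -11:
  1·m_0 + 4·m_1 + 1·m_2 = 6(Δ_1 - Δ_0) = -60
Natural end conditions: m_0 = m_2 = 0.
Forward elimination and back-substitution give m_0 = 0, m_1 = -15, m_2 = 0.
On [1, 2], s'(x) = b_1 + 2c_1·(x - 1) + 3d_1·(x - 1)² with b_1 = Δ_1 - h_1(2m_1 + m_2)/6 = -6, c_1 = m_1/2 = -15/2, d_1 = (m_2 - m_1)/(6h_1) = 5/2. So s'(2) = -27/2.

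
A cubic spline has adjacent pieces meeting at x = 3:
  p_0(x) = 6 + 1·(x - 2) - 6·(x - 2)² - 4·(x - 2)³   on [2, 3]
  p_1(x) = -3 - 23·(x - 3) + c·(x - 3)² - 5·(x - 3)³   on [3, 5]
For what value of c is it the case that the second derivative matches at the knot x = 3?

p_0''(x) = -12 - 24·(x - 2), so p_0''(3) = -36. On the right, p_1''(3) = 2c, so c = -18.

-18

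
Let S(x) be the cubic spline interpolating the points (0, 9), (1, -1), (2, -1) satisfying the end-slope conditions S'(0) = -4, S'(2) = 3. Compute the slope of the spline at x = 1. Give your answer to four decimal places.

Let m_i = S''(x_i). Step sizes h_i = 1, 1; slopes of the chords Δ_i = (y_(i+1) - y_i)/h_i = -10, 0.
  1·m_0 + 4·m_1 + 1·m_2 = 6(Δ_1 - Δ_0) = 60
Clamped end conditions give two more equations: 2h_0·m_0 + h_0·m_1 = 6(Δ_0 - S'(0)) = -36 and h_1·m_1 + 2h_1·m_2 = 6(S'(2) - Δ_1) = 18.
Hence m_0 = -59/2, m_1 = 23, m_2 = -5/2.
On [1, 2], S'(x) = b_1 + 2c_1·(x - 1) + 3d_1·(x - 1)² with b_1 = Δ_1 - h_1(2m_1 + m_2)/6 = -29/4, c_1 = m_1/2 = 23/2, d_1 = (m_2 - m_1)/(6h_1) = -17/4. So S'(1) = -29/4.

-7.2500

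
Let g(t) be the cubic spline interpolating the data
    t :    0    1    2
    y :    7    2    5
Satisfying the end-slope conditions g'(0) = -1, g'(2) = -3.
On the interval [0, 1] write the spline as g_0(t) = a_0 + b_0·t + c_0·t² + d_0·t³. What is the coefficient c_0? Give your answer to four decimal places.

With σ_i denoting the second derivative at x_i, h_i = 1, 1, and Δ_i = (y_(i+1) − y_i)/h_i = -5, 3:
  1·σ_0 + 4·σ_1 + 1·σ_2 = 6(Δ_1 - Δ_0) = 48
Clamped end conditions give two more equations: 2h_0·σ_0 + h_0·σ_1 = 6(Δ_0 - g'(0)) = -24 and h_1·σ_1 + 2h_1·σ_2 = 6(g'(2) - Δ_1) = -36.
Solving: σ_0 = -25, σ_1 = 26, σ_2 = -31.
On [0, 1], with g_0(t) = a_0 + b_0·t + c_0·t² + d_0·t³: c_0 = σ_0/2 = -25/2, d_0 = (σ_1 - σ_0)/(6h_0) = 17/2, b_0 = Δ_0 - h_0(2σ_0 + σ_1)/6 = -1.

-12.5000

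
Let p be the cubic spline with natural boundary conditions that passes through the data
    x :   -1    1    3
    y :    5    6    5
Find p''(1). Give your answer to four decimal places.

-0.7500

Let M_i = p''(x_i). Step sizes h_i = 2, 2; slopes of the chords Δ_i = (y_(i+1) - y_i)/h_i = 1/2, -1/2.
  2·M_0 + 8·M_1 + 2·M_2 = 6(Δ_1 - Δ_0) = -6
Natural end conditions: M_0 = M_2 = 0.
Solving: M_0 = 0, M_1 = -3/4, M_2 = 0.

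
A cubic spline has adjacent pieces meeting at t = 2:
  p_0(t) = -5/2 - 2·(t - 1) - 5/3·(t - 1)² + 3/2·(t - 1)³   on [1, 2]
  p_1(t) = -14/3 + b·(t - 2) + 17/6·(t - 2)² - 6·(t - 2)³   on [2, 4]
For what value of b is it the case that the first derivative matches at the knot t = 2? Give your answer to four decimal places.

-0.8333

p_0'(t) = -2 - 10/3·(t - 1) + 9/2·(t - 1)², so p_0'(2) = -5/6. On the right, p_1'(2) = b, so b = -5/6.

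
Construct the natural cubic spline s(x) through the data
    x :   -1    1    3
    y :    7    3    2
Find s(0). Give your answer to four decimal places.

Put M_i = s'' at the i-th knot. Here h = (2, 2) and Δ = (-2, -1/2), so the interior equations h_(i-1)·M_(i-1) + 2(h_(i-1)+h_i)·M_i + h_i·M_(i+1) = 6(Δ_i − Δ_(i-1)) read
  2·M_0 + 8·M_1 + 2·M_2 = 6(Δ_1 - Δ_0) = 9
Natural end conditions: M_0 = M_2 = 0.
Forward elimination and back-substitution give M_0 = 0, M_1 = 9/8, M_2 = 0.
On [-1, 1], s(x) = 7 - 19/8·(x + 1) + 0·(x + 1)² + 3/32·(x + 1)³.
With (x + 1) = 1: s(0) = 151/32.

4.7188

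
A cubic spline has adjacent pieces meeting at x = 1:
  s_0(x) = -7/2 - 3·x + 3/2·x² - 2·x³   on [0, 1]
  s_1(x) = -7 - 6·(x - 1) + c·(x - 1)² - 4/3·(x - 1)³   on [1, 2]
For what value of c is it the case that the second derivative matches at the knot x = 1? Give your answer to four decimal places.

-4.5000

s_0''(x) = 3 - 12·x, so s_0''(1) = -9. On the right, s_1''(1) = 2c, so c = -9/2.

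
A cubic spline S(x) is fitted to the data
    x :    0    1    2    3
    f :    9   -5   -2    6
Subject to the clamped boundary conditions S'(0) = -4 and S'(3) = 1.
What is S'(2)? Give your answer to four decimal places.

10.4667

Let M_i = S''(x_i). Step sizes h_i = 1, 1, 1; slopes of the chords Δ_i = (y_(i+1) - y_i)/h_i = -14, 3, 8.
  1·M_0 + 4·M_1 + 1·M_2 = 6(Δ_1 - Δ_0) = 102
  1·M_1 + 4·M_2 + 1·M_3 = 6(Δ_2 - Δ_1) = 30
Clamped end conditions give two more equations: 2h_0·M_0 + h_0·M_1 = 6(Δ_0 - S'(0)) = -60 and h_2·M_2 + 2h_2·M_3 = 6(S'(3) - Δ_2) = -42.
Solving the tridiagonal system: M_0 = -724/15, M_1 = 548/15, M_2 = 62/15, M_3 = -346/15.
On [2, 3], S'(x) = b_2 + 2c_2·(x - 2) + 3d_2·(x - 2)² with b_2 = Δ_2 - h_2(2M_2 + M_3)/6 = 157/15, c_2 = M_2/2 = 31/15, d_2 = (M_3 - M_2)/(6h_2) = -68/15. So S'(2) = 157/15.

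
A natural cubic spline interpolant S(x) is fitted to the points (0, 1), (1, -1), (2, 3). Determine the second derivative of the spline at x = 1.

Put M_i = S'' at the i-th knot. Here h = (1, 1) and Δ = (-2, 4), so the interior equations h_(i-1)·M_(i-1) + 2(h_(i-1)+h_i)·M_i + h_i·M_(i+1) = 6(Δ_i − Δ_(i-1)) read
  1·M_0 + 4·M_1 + 1·M_2 = 6(Δ_1 - Δ_0) = 36
Natural end conditions: M_0 = M_2 = 0.
Solving: M_0 = 0, M_1 = 9, M_2 = 0.

9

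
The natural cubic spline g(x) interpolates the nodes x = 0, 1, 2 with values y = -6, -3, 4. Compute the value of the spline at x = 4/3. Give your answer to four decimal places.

-1.0370

Write m_i for g''(x_i). With h_i = 1, 1 and divided differences Δ_i = 3, 7, the continuity of g' gives the tridiagonal system
  1·m_0 + 4·m_1 + 1·m_2 = 6(Δ_1 - Δ_0) = 24
Natural end conditions: m_0 = m_2 = 0.
Solving: m_0 = 0, m_1 = 6, m_2 = 0.
On [1, 2], g(x) = -3 + 5·(x - 1) + 3·(x - 1)² - 1·(x - 1)³.
With (x - 1) = 1/3: g(4/3) = -28/27.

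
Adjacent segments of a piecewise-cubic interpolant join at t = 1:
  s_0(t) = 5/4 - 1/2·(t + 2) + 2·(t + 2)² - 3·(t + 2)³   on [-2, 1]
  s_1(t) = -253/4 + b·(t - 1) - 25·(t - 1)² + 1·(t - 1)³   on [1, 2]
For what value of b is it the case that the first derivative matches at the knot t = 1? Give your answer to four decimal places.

s_0'(t) = -1/2 + 4·(t + 2) - 9·(t + 2)², so s_0'(1) = -139/2. On the right, s_1'(1) = b, so b = -139/2.

-69.5000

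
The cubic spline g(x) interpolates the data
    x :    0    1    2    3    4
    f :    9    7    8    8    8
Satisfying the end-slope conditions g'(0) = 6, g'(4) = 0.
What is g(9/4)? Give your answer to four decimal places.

Let m_i = g''(x_i). Step sizes h_i = 1, 1, 1, 1; slopes of the chords Δ_i = (y_(i+1) - y_i)/h_i = -2, 1, 0, 0.
  1·m_0 + 4·m_1 + 1·m_2 = 6(Δ_1 - Δ_0) = 18
  1·m_1 + 4·m_2 + 1·m_3 = 6(Δ_2 - Δ_1) = -6
  1·m_2 + 4·m_3 + 1·m_4 = 6(Δ_3 - Δ_2) = 0
Clamped end conditions give two more equations: 2h_0·m_0 + h_0·m_1 = 6(Δ_0 - g'(0)) = -48 and h_3·m_3 + 2h_3·m_4 = 6(g'(4) - Δ_3) = 0.
Forward elimination and back-substitution give m_0 = -123/4, m_1 = 27/2, m_2 = -21/4, m_3 = 3/2, m_4 = -3/4.
On [2, 3], g(x) = 8 + 3/2·(x - 2) - 21/8·(x - 2)² + 9/8·(x - 2)³.
With (x - 2) = 1/4: g(9/4) = 4213/512.

8.2285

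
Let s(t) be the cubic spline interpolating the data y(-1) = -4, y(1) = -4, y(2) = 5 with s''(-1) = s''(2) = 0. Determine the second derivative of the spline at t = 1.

9

Write M_i for s''(x_i). With h_i = 2, 1 and divided differences Δ_i = 0, 9, the continuity of s' gives the tridiagonal system
  2·M_0 + 6·M_1 + 1·M_2 = 6(Δ_1 - Δ_0) = 54
Natural end conditions: M_0 = M_2 = 0.
Hence M_0 = 0, M_1 = 9, M_2 = 0.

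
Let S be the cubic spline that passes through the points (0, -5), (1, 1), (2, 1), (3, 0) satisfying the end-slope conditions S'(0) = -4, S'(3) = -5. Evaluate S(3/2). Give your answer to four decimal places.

With M_i denoting the second derivative at x_i, h_i = 1, 1, 1, and Δ_i = (y_(i+1) − y_i)/h_i = 6, 0, -1:
  1·M_0 + 4·M_1 + 1·M_2 = 6(Δ_1 - Δ_0) = -36
  1·M_1 + 4·M_2 + 1·M_3 = 6(Δ_2 - Δ_1) = -6
Clamped end conditions give two more equations: 2h_0·M_0 + h_0·M_1 = 6(Δ_0 - S'(0)) = 60 and h_2·M_2 + 2h_2·M_3 = 6(S'(3) - Δ_2) = -24.
Solving: M_0 = 608/15, M_1 = -316/15, M_2 = 116/15, M_3 = -238/15.
On [1, 2], S(x) = 1 + 86/15·(x - 1) - 158/15·(x - 1)² + 24/5·(x - 1)³.
With (x - 1) = 1/2: S(3/2) = 11/6.

1.8333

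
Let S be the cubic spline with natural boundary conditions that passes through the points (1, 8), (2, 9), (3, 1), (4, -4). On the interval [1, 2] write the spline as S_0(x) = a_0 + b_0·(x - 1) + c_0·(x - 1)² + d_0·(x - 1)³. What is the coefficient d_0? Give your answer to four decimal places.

-2.6000

Write m_i for S''(x_i). With h_i = 1, 1, 1 and divided differences Δ_i = 1, -8, -5, the continuity of S' gives the tridiagonal system
  1·m_0 + 4·m_1 + 1·m_2 = 6(Δ_1 - Δ_0) = -54
  1·m_1 + 4·m_2 + 1·m_3 = 6(Δ_2 - Δ_1) = 18
Natural end conditions: m_0 = m_3 = 0.
Solving: m_0 = 0, m_1 = -78/5, m_2 = 42/5, m_3 = 0.
On [1, 2], with S_0(x) = a_0 + b_0·(x - 1) + c_0·(x - 1)² + d_0·(x - 1)³: c_0 = m_0/2 = 0, d_0 = (m_1 - m_0)/(6h_0) = -13/5, b_0 = Δ_0 - h_0(2m_0 + m_1)/6 = 18/5.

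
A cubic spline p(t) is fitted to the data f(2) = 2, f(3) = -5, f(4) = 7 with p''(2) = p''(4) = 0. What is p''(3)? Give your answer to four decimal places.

Write M_i for p''(x_i). With h_i = 1, 1 and divided differences Δ_i = -7, 12, the continuity of p' gives the tridiagonal system
  1·M_0 + 4·M_1 + 1·M_2 = 6(Δ_1 - Δ_0) = 114
Natural end conditions: M_0 = M_2 = 0.
Forward elimination and back-substitution give M_0 = 0, M_1 = 57/2, M_2 = 0.

28.5000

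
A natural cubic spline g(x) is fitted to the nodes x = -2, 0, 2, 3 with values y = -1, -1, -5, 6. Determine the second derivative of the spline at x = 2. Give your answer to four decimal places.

14.7273

Put M_i = g'' at the i-th knot. Here h = (2, 2, 1) and Δ = (0, -2, 11), so the interior equations h_(i-1)·M_(i-1) + 2(h_(i-1)+h_i)·M_i + h_i·M_(i+1) = 6(Δ_i − Δ_(i-1)) read
  2·M_0 + 8·M_1 + 2·M_2 = 6(Δ_1 - Δ_0) = -12
  2·M_1 + 6·M_2 + 1·M_3 = 6(Δ_2 - Δ_1) = 78
Natural end conditions: M_0 = M_3 = 0.
Solving: M_0 = 0, M_1 = -57/11, M_2 = 162/11, M_3 = 0.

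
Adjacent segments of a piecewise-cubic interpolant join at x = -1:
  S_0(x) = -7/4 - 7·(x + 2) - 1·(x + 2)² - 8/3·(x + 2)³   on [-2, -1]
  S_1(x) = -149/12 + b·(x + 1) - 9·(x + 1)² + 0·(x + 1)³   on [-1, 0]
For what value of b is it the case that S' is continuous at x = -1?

S_0'(x) = -7 - 2·(x + 2) - 8·(x + 2)², so S_0'(-1) = -17. On the right, S_1'(-1) = b, so b = -17.

-17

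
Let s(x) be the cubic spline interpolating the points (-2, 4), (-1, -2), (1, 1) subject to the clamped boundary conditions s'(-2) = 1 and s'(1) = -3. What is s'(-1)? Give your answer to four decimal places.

With M_i denoting the second derivative at x_i, h_i = 1, 2, and Δ_i = (y_(i+1) − y_i)/h_i = -6, 3/2:
  1·M_0 + 6·M_1 + 2·M_2 = 6(Δ_1 - Δ_0) = 45
Clamped end conditions give two more equations: 2h_0·M_0 + h_0·M_1 = 6(Δ_0 - s'(-2)) = -42 and h_1·M_1 + 2h_1·M_2 = 6(s'(1) - Δ_1) = -27.
Solving: M_0 = -179/6, M_1 = 53/3, M_2 = -187/12.
On [-1, 1], s'(x) = b_1 + 2c_1·(x + 1) + 3d_1·(x + 1)² with b_1 = Δ_1 - h_1(2M_1 + M_2)/6 = -61/12, c_1 = M_1/2 = 53/6, d_1 = (M_2 - M_1)/(6h_1) = -133/48. So s'(-1) = -61/12.

-5.0833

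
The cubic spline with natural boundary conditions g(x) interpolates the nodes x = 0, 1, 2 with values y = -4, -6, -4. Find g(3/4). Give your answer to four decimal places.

-5.8281

With m_i denoting the second derivative at x_i, h_i = 1, 1, and Δ_i = (y_(i+1) − y_i)/h_i = -2, 2:
  1·m_0 + 4·m_1 + 1·m_2 = 6(Δ_1 - Δ_0) = 24
Natural end conditions: m_0 = m_2 = 0.
Solving: m_0 = 0, m_1 = 6, m_2 = 0.
On [0, 1], g(x) = -4 - 3·x + 0·x² + 1·x³.
With x = 3/4: g(3/4) = -373/64.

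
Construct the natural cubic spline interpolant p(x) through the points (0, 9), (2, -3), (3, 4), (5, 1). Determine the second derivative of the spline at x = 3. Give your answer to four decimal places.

-10.9714

Let m_i = p''(x_i). Step sizes h_i = 2, 1, 2; slopes of the chords Δ_i = (y_(i+1) - y_i)/h_i = -6, 7, -3/2.
  2·m_0 + 6·m_1 + 1·m_2 = 6(Δ_1 - Δ_0) = 78
  1·m_1 + 6·m_2 + 2·m_3 = 6(Δ_2 - Δ_1) = -51
Natural end conditions: m_0 = m_3 = 0.
Forward elimination and back-substitution give m_0 = 0, m_1 = 519/35, m_2 = -384/35, m_3 = 0.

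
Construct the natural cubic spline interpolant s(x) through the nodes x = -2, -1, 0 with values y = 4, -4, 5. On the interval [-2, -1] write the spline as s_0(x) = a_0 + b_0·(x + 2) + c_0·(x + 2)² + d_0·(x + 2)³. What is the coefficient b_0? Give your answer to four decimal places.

-12.2500

Put σ_i = s'' at the i-th knot. Here h = (1, 1) and Δ = (-8, 9), so the interior equations h_(i-1)·σ_(i-1) + 2(h_(i-1)+h_i)·σ_i + h_i·σ_(i+1) = 6(Δ_i − Δ_(i-1)) read
  1·σ_0 + 4·σ_1 + 1·σ_2 = 6(Δ_1 - Δ_0) = 102
Natural end conditions: σ_0 = σ_2 = 0.
Solving the tridiagonal system: σ_0 = 0, σ_1 = 51/2, σ_2 = 0.
On [-2, -1], with s_0(x) = a_0 + b_0·(x + 2) + c_0·(x + 2)² + d_0·(x + 2)³: c_0 = σ_0/2 = 0, d_0 = (σ_1 - σ_0)/(6h_0) = 17/4, b_0 = Δ_0 - h_0(2σ_0 + σ_1)/6 = -49/4.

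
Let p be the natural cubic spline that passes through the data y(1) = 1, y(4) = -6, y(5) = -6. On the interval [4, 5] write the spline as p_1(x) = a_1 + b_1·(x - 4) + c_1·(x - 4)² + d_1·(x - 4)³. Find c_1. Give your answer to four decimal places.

0.8750

Write M_i for p''(x_i). With h_i = 3, 1 and divided differences Δ_i = -7/3, 0, the continuity of p' gives the tridiagonal system
  3·M_0 + 8·M_1 + 1·M_2 = 6(Δ_1 - Δ_0) = 14
Natural end conditions: M_0 = M_2 = 0.
Hence M_0 = 0, M_1 = 7/4, M_2 = 0.
On [4, 5], with p_1(x) = a_1 + b_1·(x - 4) + c_1·(x - 4)² + d_1·(x - 4)³: c_1 = M_1/2 = 7/8, d_1 = (M_2 - M_1)/(6h_1) = -7/24, b_1 = Δ_1 - h_1(2M_1 + M_2)/6 = -7/12.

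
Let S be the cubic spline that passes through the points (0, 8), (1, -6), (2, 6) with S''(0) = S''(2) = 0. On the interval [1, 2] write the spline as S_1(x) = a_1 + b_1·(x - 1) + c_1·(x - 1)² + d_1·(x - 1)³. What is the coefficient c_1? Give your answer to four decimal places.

Write m_i for S''(x_i). With h_i = 1, 1 and divided differences Δ_i = -14, 12, the continuity of S' gives the tridiagonal system
  1·m_0 + 4·m_1 + 1·m_2 = 6(Δ_1 - Δ_0) = 156
Natural end conditions: m_0 = m_2 = 0.
Forward elimination and back-substitution give m_0 = 0, m_1 = 39, m_2 = 0.
On [1, 2], with S_1(x) = a_1 + b_1·(x - 1) + c_1·(x - 1)² + d_1·(x - 1)³: c_1 = m_1/2 = 39/2, d_1 = (m_2 - m_1)/(6h_1) = -13/2, b_1 = Δ_1 - h_1(2m_1 + m_2)/6 = -1.

19.5000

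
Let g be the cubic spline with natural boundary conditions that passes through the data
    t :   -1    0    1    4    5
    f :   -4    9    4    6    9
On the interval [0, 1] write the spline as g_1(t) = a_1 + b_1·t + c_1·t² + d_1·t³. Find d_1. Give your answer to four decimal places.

6.2531

With M_i denoting the second derivative at x_i, h_i = 1, 1, 3, 1, and Δ_i = (y_(i+1) − y_i)/h_i = 13, -5, 2/3, 3:
  1·M_0 + 4·M_1 + 1·M_2 = 6(Δ_1 - Δ_0) = -108
  1·M_1 + 8·M_2 + 3·M_3 = 6(Δ_2 - Δ_1) = 34
  3·M_2 + 8·M_3 + 1·M_4 = 6(Δ_3 - Δ_2) = 14
Natural end conditions: M_0 = M_4 = 0.
Forward elimination and back-substitution give M_0 = 0, M_1 = -3085/106, M_2 = 446/53, M_3 = -149/106, M_4 = 0.
On [0, 1], with g_1(t) = a_1 + b_1·t + c_1·t² + d_1·t³: c_1 = M_1/2 = -3085/212, d_1 = (M_2 - M_1)/(6h_1) = 3977/636, b_1 = Δ_1 - h_1(2M_1 + M_2)/6 = 1049/318.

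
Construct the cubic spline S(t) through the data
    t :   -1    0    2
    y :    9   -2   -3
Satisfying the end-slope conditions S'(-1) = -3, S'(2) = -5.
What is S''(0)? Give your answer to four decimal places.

With M_i denoting the second derivative at x_i, h_i = 1, 2, and Δ_i = (y_(i+1) − y_i)/h_i = -11, -1/2:
  1·M_0 + 6·M_1 + 2·M_2 = 6(Δ_1 - Δ_0) = 63
Clamped end conditions give two more equations: 2h_0·M_0 + h_0·M_1 = 6(Δ_0 - S'(-1)) = -48 and h_1·M_1 + 2h_1·M_2 = 6(S'(2) - Δ_1) = -27.
Solving the tridiagonal system: M_0 = -211/6, M_1 = 67/3, M_2 = -215/12.

22.3333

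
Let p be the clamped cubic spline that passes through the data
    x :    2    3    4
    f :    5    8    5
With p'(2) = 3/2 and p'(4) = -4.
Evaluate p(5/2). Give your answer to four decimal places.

With M_i denoting the second derivative at x_i, h_i = 1, 1, and Δ_i = (y_(i+1) − y_i)/h_i = 3, -3:
  1·M_0 + 4·M_1 + 1·M_2 = 6(Δ_1 - Δ_0) = -36
Clamped end conditions give two more equations: 2h_0·M_0 + h_0·M_1 = 6(Δ_0 - p'(2)) = 9 and h_1·M_1 + 2h_1·M_2 = 6(p'(4) - Δ_1) = -6.
Solving: M_0 = 43/4, M_1 = -25/2, M_2 = 13/4.
On [2, 3], p(x) = 5 + 3/2·(x - 2) + 43/8·(x - 2)² - 31/8·(x - 2)³.
With (x - 2) = 1/2: p(5/2) = 423/64.

6.6094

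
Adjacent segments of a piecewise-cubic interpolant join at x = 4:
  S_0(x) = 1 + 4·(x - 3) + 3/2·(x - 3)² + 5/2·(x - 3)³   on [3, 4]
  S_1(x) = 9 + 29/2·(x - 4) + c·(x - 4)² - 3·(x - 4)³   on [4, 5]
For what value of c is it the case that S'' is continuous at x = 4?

S_0''(x) = 3 + 15·(x - 3), so S_0''(4) = 18. On the right, S_1''(4) = 2c, so c = 9.

9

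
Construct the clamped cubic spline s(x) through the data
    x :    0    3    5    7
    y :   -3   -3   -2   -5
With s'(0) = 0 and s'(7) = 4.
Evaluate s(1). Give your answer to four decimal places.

Put M_i = s'' at the i-th knot. Here h = (3, 2, 2) and Δ = (0, 1/2, -3/2), so the interior equations h_(i-1)·M_(i-1) + 2(h_(i-1)+h_i)·M_i + h_i·M_(i+1) = 6(Δ_i − Δ_(i-1)) read
  3·M_0 + 10·M_1 + 2·M_2 = 6(Δ_1 - Δ_0) = 3
  2·M_1 + 8·M_2 + 2·M_3 = 6(Δ_2 - Δ_1) = -12
Clamped end conditions give two more equations: 2h_0·M_0 + h_0·M_1 = 6(Δ_0 - s'(0)) = 0 and h_2·M_2 + 2h_2·M_3 = 6(s'(7) - Δ_2) = 33.
Solving the tridiagonal system: M_0 = -26/37, M_1 = 52/37, M_2 = -331/74, M_3 = 388/37.
On [0, 3], s(x) = -3 + 0·x - 13/37·x² + 13/111·x³.
With x = 1: s(1) = -359/111.

-3.2342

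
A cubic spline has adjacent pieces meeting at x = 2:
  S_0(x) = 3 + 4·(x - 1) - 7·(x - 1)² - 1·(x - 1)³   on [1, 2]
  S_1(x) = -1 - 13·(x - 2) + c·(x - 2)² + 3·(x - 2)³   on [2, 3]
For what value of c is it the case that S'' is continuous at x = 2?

-10

S_0''(x) = -14 - 6·(x - 1), so S_0''(2) = -20. On the right, S_1''(2) = 2c, so c = -10.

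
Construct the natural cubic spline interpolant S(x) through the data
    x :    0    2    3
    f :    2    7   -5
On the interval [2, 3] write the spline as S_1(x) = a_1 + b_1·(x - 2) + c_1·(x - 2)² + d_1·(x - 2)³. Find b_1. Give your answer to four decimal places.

With m_i denoting the second derivative at x_i, h_i = 2, 1, and Δ_i = (y_(i+1) − y_i)/h_i = 5/2, -12:
  2·m_0 + 6·m_1 + 1·m_2 = 6(Δ_1 - Δ_0) = -87
Natural end conditions: m_0 = m_2 = 0.
Forward elimination and back-substitution give m_0 = 0, m_1 = -29/2, m_2 = 0.
On [2, 3], with S_1(x) = a_1 + b_1·(x - 2) + c_1·(x - 2)² + d_1·(x - 2)³: c_1 = m_1/2 = -29/4, d_1 = (m_2 - m_1)/(6h_1) = 29/12, b_1 = Δ_1 - h_1(2m_1 + m_2)/6 = -43/6.

-7.1667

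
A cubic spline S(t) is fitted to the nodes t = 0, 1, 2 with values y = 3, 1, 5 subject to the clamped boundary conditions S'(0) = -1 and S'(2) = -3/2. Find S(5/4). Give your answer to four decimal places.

1.9941

Let m_i = S''(x_i). Step sizes h_i = 1, 1; slopes of the chords Δ_i = (y_(i+1) - y_i)/h_i = -2, 4.
  1·m_0 + 4·m_1 + 1·m_2 = 6(Δ_1 - Δ_0) = 36
Clamped end conditions give two more equations: 2h_0·m_0 + h_0·m_1 = 6(Δ_0 - S'(0)) = -6 and h_1·m_1 + 2h_1·m_2 = 6(S'(2) - Δ_1) = -33.
Forward elimination and back-substitution give m_0 = -49/4, m_1 = 37/2, m_2 = -103/4.
On [1, 2], S(t) = 1 + 17/8·(t - 1) + 37/4·(t - 1)² - 59/8·(t - 1)³.
With (t - 1) = 1/4: S(5/4) = 1021/512.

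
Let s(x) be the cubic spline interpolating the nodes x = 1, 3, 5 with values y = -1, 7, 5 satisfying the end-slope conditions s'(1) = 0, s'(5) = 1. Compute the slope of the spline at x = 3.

2

Let M_i = s''(x_i). Step sizes h_i = 2, 2; slopes of the chords Δ_i = (y_(i+1) - y_i)/h_i = 4, -1.
  2·M_0 + 8·M_1 + 2·M_2 = 6(Δ_1 - Δ_0) = -30
Clamped end conditions give two more equations: 2h_0·M_0 + h_0·M_1 = 6(Δ_0 - s'(1)) = 24 and h_1·M_1 + 2h_1·M_2 = 6(s'(5) - Δ_1) = 12.
Hence M_0 = 10, M_1 = -8, M_2 = 7.
On [3, 5], s'(x) = b_1 + 2c_1·(x - 3) + 3d_1·(x - 3)² with b_1 = Δ_1 - h_1(2M_1 + M_2)/6 = 2, c_1 = M_1/2 = -4, d_1 = (M_2 - M_1)/(6h_1) = 5/4. So s'(3) = 2.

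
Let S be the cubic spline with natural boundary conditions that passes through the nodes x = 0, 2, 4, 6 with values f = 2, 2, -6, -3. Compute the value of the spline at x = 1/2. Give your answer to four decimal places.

2.6719

Write M_i for S''(x_i). With h_i = 2, 2, 2 and divided differences Δ_i = 0, -4, 3/2, the continuity of S' gives the tridiagonal system
  2·M_0 + 8·M_1 + 2·M_2 = 6(Δ_1 - Δ_0) = -24
  2·M_1 + 8·M_2 + 2·M_3 = 6(Δ_2 - Δ_1) = 33
Natural end conditions: M_0 = M_3 = 0.
Forward elimination and back-substitution give M_0 = 0, M_1 = -43/10, M_2 = 26/5, M_3 = 0.
On [0, 2], S(x) = 2 + 43/30·x + 0·x² - 43/120·x³.
With x = 1/2: S(1/2) = 171/64.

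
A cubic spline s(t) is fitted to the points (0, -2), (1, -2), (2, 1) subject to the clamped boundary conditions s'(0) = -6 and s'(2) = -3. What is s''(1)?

Write M_i for s''(x_i). With h_i = 1, 1 and divided differences Δ_i = 0, 3, the continuity of s' gives the tridiagonal system
  1·M_0 + 4·M_1 + 1·M_2 = 6(Δ_1 - Δ_0) = 18
Clamped end conditions give two more equations: 2h_0·M_0 + h_0·M_1 = 6(Δ_0 - s'(0)) = 36 and h_1·M_1 + 2h_1·M_2 = 6(s'(2) - Δ_1) = -36.
Forward elimination and back-substitution give M_0 = 15, M_1 = 6, M_2 = -21.

6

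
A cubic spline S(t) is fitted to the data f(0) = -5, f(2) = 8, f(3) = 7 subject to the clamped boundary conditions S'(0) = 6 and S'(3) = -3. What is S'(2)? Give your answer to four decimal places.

Write M_i for S''(x_i). With h_i = 2, 1 and divided differences Δ_i = 13/2, -1, the continuity of S' gives the tridiagonal system
  2·M_0 + 6·M_1 + 1·M_2 = 6(Δ_1 - Δ_0) = -45
Clamped end conditions give two more equations: 2h_0·M_0 + h_0·M_1 = 6(Δ_0 - S'(0)) = 3 and h_1·M_1 + 2h_1·M_2 = 6(S'(3) - Δ_1) = -12.
Solving: M_0 = 21/4, M_1 = -9, M_2 = -3/2.
On [2, 3], S'(t) = b_1 + 2c_1·(t - 2) + 3d_1·(t - 2)² with b_1 = Δ_1 - h_1(2M_1 + M_2)/6 = 9/4, c_1 = M_1/2 = -9/2, d_1 = (M_2 - M_1)/(6h_1) = 5/4. So S'(2) = 9/4.

2.2500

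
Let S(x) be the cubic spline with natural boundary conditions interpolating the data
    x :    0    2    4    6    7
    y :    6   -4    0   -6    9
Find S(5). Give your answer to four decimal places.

Let M_i = S''(x_i). Step sizes h_i = 2, 2, 2, 1; slopes of the chords Δ_i = (y_(i+1) - y_i)/h_i = -5, 2, -3, 15.
  2·M_0 + 8·M_1 + 2·M_2 = 6(Δ_1 - Δ_0) = 42
  2·M_1 + 8·M_2 + 2·M_3 = 6(Δ_2 - Δ_1) = -30
  2·M_2 + 6·M_3 + 1·M_4 = 6(Δ_3 - Δ_2) = 108
Natural end conditions: M_0 = M_4 = 0.
Solving the tridiagonal system: M_0 = 0, M_1 = 330/41, M_2 = -459/41, M_3 = 891/41, M_4 = 0.
On [4, 6], S(x) = 0 - 114/41·(x - 4) - 459/82·(x - 4)² + 225/82·(x - 4)³.
With (x - 4) = 1: S(5) = -231/41.

-5.6341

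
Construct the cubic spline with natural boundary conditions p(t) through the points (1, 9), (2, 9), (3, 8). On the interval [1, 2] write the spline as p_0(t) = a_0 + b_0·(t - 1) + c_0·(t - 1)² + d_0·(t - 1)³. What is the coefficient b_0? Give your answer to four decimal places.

0.2500

Put m_i = p'' at the i-th knot. Here h = (1, 1) and Δ = (0, -1), so the interior equations h_(i-1)·m_(i-1) + 2(h_(i-1)+h_i)·m_i + h_i·m_(i+1) = 6(Δ_i − Δ_(i-1)) read
  1·m_0 + 4·m_1 + 1·m_2 = 6(Δ_1 - Δ_0) = -6
Natural end conditions: m_0 = m_2 = 0.
Hence m_0 = 0, m_1 = -3/2, m_2 = 0.
On [1, 2], with p_0(t) = a_0 + b_0·(t - 1) + c_0·(t - 1)² + d_0·(t - 1)³: c_0 = m_0/2 = 0, d_0 = (m_1 - m_0)/(6h_0) = -1/4, b_0 = Δ_0 - h_0(2m_0 + m_1)/6 = 1/4.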